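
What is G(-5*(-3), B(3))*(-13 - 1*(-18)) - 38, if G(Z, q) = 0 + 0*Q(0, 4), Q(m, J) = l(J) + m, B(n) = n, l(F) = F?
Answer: -38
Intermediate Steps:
Q(m, J) = J + m
G(Z, q) = 0 (G(Z, q) = 0 + 0*(4 + 0) = 0 + 0*4 = 0 + 0 = 0)
G(-5*(-3), B(3))*(-13 - 1*(-18)) - 38 = 0*(-13 - 1*(-18)) - 38 = 0*(-13 + 18) - 38 = 0*5 - 38 = 0 - 38 = -38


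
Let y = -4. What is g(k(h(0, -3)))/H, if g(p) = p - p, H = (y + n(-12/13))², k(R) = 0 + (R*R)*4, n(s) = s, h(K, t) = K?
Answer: 0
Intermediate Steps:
k(R) = 4*R² (k(R) = 0 + R²*4 = 0 + 4*R² = 4*R²)
H = 4096/169 (H = (-4 - 12/13)² = (-64/13)² = 4096/169 ≈ 24.237)
g(p) = 0
g(k(h(0, -3)))/H = 0/(4096/169) = 0*(169/4096) = 0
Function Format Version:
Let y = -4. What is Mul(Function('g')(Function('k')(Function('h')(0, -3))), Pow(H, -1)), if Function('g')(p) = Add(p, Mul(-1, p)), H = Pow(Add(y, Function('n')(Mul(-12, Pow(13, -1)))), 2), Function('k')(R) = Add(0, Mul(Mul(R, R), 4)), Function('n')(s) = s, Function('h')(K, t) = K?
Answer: 0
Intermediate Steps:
Function('k')(R) = Mul(4, Pow(R, 2)) (Function('k')(R) = Add(0, Mul(Pow(R, 2), 4)) = Add(0, Mul(4, Pow(R, 2))) = Mul(4, Pow(R, 2)))
H = Rational(4096, 169) (H = Pow(Add(-4, Mul(-12, Pow(13, -1))), 2) = Pow(Add(-4, Mul(-12, Rational(1, 13))), 2) = Pow(Add(-4, Rational(-12, 13)), 2) = Pow(Rational(-64, 13), 2) = Rational(4096, 169) ≈ 24.237)
Function('g')(p) = 0
Mul(Function('g')(Function('k')(Function('h')(0, -3))), Pow(H, -1)) = Mul(0, Pow(Rational(4096, 169), -1)) = Mul(0, Rational(169, 4096)) = 0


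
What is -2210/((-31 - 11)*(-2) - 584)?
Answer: 221/50 ≈ 4.4200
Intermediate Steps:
-2210/((-31 - 11)*(-2) - 584) = -2210/(-42*(-2) - 584) = -2210/(84 - 584) = -2210/(-500) = -2210*(-1/500) = 221/50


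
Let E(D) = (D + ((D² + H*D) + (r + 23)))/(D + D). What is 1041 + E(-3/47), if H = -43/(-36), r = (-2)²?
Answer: 2810633/3384 ≈ 830.57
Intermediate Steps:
r = 4
H = 43/36 (H = -43*(-1/36) = 43/36 ≈ 1.1944)
E(D) = (27 + D² + 79*D/36)/(2*D) (E(D) = (D + ((D² + 43*D/36) + (4 + 23)))/(D + D) = (D + ((D² + 43*D/36) + 27))/((2*D)) = (D + (27 + D² + 43*D/36))*(1/(2*D)) = (27 + D² + 79*D/36)*(1/(2*D)) = (27 + D² + 79*D/36)/(2*D))
1041 + E(-3/47) = 1041 + (972 + (-3/47)*(79 + 36*(-3/47)))/(72*((-3/47))) = 1041 + (972 + (-3*1/47)*(79 + 36*(-3*1/47)))/(72*((-3*1/47))) = 1041 + (972 - 3*(79 + 36*(-3/47))/47)/(72*(-3/47)) = 1041 + (1/72)*(-47/3)*(972 - 3*(79 - 108/47)/47) = 1041 + (1/72)*(-47/3)*(972 - 3/47*3605/47) = 1041 + (1/72)*(-47/3)*(972 - 10815/2209) = 1041 + (1/72)*(-47/3)*(2136333/2209) = 1041 - 712111/3384 = 2810633/3384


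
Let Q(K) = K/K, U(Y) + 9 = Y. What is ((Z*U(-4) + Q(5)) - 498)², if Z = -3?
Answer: 209764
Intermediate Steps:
U(Y) = -9 + Y
Q(K) = 1
((Z*U(-4) + Q(5)) - 498)² = ((-3*(-9 - 4) + 1) - 498)² = ((-3*(-13) + 1) - 498)² = ((39 + 1) - 498)² = (40 - 498)² = (-458)² = 209764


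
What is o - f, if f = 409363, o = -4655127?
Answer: -5064490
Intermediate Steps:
o - f = -4655127 - 1*409363 = -4655127 - 409363 = -5064490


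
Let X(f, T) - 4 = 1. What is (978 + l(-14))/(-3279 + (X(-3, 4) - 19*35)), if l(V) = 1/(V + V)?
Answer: -27383/110292 ≈ -0.24828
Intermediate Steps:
l(V) = 1/(2*V)
X(f, T) = 5 (X(f, T) = 4 + 1 = 5)
(978 + l(-14))/(-3279 + (X(-3, 4) - 19*35)) = (978 + (½)/(-14))/(-3279 + (5 - 19*35)) = (978 + (½)*(-1/14))/(-3279 + (5 - 665)) = (978 - 1/28)/(-3279 - 660) = (27383/28)/(-3939) = (27383/28)*(-1/3939) = -27383/110292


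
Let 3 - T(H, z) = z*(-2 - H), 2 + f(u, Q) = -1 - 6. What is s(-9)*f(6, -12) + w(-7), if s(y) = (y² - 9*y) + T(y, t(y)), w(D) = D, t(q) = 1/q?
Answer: -1499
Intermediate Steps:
t(q) = 1/q
f(u, Q) = -9 (f(u, Q) = -2 + (-1 - 6) = -2 - 7 = -9)
T(H, z) = 3 - z*(-2 - H)
s(y) = 4 + y² - 9*y + 2/y (s(y) = (y² - 9*y) + (3 + 2/y + y/y) = (y² - 9*y) + (3 + 2/y + 1) = (y² - 9*y) + (4 + 2/y) = 4 + y² - 9*y + 2/y)
s(-9)*f(6, -12) + w(-7) = (4 + (-9)² - 9*(-9) + 2/(-9))*(-9) - 7 = (4 + 81 + 81 + 2*(-⅑))*(-9) - 7 = (4 + 81 + 81 - 2/9)*(-9) - 7 = (1492/9)*(-9) - 7 = -1492 - 7 = -1499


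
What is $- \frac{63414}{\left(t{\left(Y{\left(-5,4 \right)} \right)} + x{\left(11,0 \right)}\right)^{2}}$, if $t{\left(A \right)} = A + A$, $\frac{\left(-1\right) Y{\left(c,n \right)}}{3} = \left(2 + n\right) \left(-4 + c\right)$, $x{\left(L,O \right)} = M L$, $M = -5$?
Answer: $- \frac{63414}{72361} \approx -0.87636$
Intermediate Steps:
$x{\left(L,O \right)} = - 5 L$
$Y{\left(c,n \right)} = - 3 \left(-4 + c\right) \left(2 + n\right)$ ($Y{\left(c,n \right)} = - 3 \left(2 + n\right) \left(-4 + c\right) = - 3 \left(-4 + c\right) \left(2 + n\right)$)
$t{\left(A \right)} = 2 A$
$- \frac{63414}{\left(t{\left(Y{\left(-5,4 \right)} \right)} + x{\left(11,0 \right)}\right)^{2}} = - \frac{63414}{\left(2 \left(24 - -30 + 12 \cdot 4 - \left(-15\right) 4\right) - 55\right)^{2}} = - \frac{63414}{\left(2 \left(24 + 30 + 48 + 60\right) - 55\right)^{2}} = - \frac{63414}{\left(2 \cdot 162 - 55\right)^{2}} = - \frac{63414}{\left(324 - 55\right)^{2}} = - \frac{63414}{269^{2}} = - \frac{63414}{72361}$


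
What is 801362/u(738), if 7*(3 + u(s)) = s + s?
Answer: 5609534/1455 ≈ 3855.4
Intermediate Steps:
u(s) = -3 + 2*s/7 (u(s) = -3 + (s + s)/7 = -3 + (2*s)/7 = -3 + 2*s/7)
801362/u(738) = 801362/(-3 + (2/7)*738) = 801362/(-3 + 1476/7) = 801362/(1455/7) = 801362*(7/1455) = 5609534/1455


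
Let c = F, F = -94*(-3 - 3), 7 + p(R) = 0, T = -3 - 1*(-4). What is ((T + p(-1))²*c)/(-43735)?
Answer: -20304/43735 ≈ -0.46425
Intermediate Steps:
T = 1 (T = -3 + 4 = 1)
p(R) = -7 (p(R) = -7 + 0 = -7)
F = 564 (F = -94*(-6) = 564)
c = 564
((T + p(-1))²*c)/(-43735) = ((1 - 7)²*564)/(-43735) = ((-6)²*564)*(-1/43735) = (36*564)*(-1/43735) = 20304*(-1/43735) = -20304/43735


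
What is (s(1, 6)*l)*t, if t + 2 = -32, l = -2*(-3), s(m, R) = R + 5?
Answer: -2244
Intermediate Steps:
s(m, R) = 5 + R
l = 6
t = -34 (t = -2 - 32 = -34)
(s(1, 6)*l)*t = ((5 + 6)*6)*(-34) = (11*6)*(-34) = 66*(-34) = -2244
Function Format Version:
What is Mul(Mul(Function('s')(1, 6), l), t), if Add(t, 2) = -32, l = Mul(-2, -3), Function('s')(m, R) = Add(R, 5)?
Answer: -2244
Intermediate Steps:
Function('s')(m, R) = Add(5, R)
l = 6
t = -34 (t = Add(-2, -32) = -34)
Mul(Mul(Function('s')(1, 6), l), t) = Mul(Mul(Add(5, 6), 6), -34) = Mul(Mul(11, 6), -34) = Mul(66, -34) = -2244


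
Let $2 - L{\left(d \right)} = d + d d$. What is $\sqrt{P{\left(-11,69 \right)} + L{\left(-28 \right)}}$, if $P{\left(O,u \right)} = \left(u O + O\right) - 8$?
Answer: $2 i \sqrt{383} \approx 39.141 i$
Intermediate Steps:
$L{\left(d \right)} = 2 - d - d^{2}$ ($L{\left(d \right)} = 2 - \left(d + d d\right) = 2 - \left(d + d^{2}\right) = 2 - d - d^{2}$)
$P{\left(O,u \right)} = -8 + O + O u$ ($P{\left(O,u \right)} = \left(O u + O\right) - 8 = \left(O + O u\right) - 8 = -8 + O + O u$)
$\sqrt{P{\left(-11,69 \right)} + L{\left(-28 \right)}} = \sqrt{\left(-8 - 11 - 759\right) - 754} = \sqrt{\left(-8 - 11 - 759\right) + \left(2 + 28 - 784\right)} = \sqrt{-778 + \left(2 + 28 - 784\right)} = \sqrt{-778 - 754} = \sqrt{-1532} = 2 i \sqrt{383}$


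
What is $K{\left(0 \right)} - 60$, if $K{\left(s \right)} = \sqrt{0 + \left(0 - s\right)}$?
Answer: $-60$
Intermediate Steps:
$K{\left(s \right)} = \sqrt{- s}$ ($K{\left(s \right)} = \sqrt{0 - s} = \sqrt{- s}$)
$K{\left(0 \right)} - 60 = \sqrt{\left(-1\right) 0} - 60 = \sqrt{0} - 60 = 0 - 60 = -60$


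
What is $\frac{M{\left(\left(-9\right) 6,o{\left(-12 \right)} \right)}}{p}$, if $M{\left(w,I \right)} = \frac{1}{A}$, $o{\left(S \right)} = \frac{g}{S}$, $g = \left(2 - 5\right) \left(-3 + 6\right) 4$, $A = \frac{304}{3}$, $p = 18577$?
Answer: $\frac{3}{5647408} \approx 5.3122 \cdot 10^{-7}$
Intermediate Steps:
$A = \frac{304}{3}$ ($A = 304 \cdot \frac{1}{3} = \frac{304}{3} \approx 101.33$)
$g = -36$ ($g = \left(-3\right) 3 \cdot 4 = \left(-9\right) 4 = -36$)
$o{\left(S \right)} = - \frac{36}{S}$
$M{\left(w,I \right)} = \frac{3}{304}$ ($M{\left(w,I \right)} = \frac{1}{\frac{304}{3}} = \frac{3}{304}$)
$\frac{M{\left(\left(-9\right) 6,o{\left(-12 \right)} \right)}}{p} = \frac{3}{304 \cdot 18577} = \frac{3}{304} \cdot \frac{1}{18577} = \frac{3}{5647408}$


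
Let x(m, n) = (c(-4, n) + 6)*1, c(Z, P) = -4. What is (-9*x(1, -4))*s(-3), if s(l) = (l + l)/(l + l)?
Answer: -18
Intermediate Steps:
s(l) = 1 (s(l) = (2*l)/((2*l)) = (2*l)*(1/(2*l)) = 1)
x(m, n) = 2 (x(m, n) = (-4 + 6)*1 = 2*1 = 2)
(-9*x(1, -4))*s(-3) = -9*2*1 = -18*1 = -18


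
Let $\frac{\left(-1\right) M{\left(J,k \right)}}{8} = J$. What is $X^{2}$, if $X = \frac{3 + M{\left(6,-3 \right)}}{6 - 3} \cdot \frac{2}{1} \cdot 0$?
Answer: $0$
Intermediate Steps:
$M{\left(J,k \right)} = - 8 J$
$X = 0$ ($X = \frac{3 - 48}{6 - 3} \cdot \frac{2}{1} \cdot 0 = \frac{3 - 48}{3} \cdot 2 \cdot 1 \cdot 0 = \left(-45\right) \frac{1}{3} \cdot 2 \cdot 0 = \left(-15\right) 2 \cdot 0 = \left(-30\right) 0 = 0$)
$X^{2} = 0^{2} = 0$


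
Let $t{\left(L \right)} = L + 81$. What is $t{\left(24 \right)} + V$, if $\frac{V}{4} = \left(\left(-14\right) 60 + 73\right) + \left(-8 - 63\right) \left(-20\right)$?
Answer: $2717$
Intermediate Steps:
$t{\left(L \right)} = 81 + L$
$V = 2612$ ($V = 4 \left(\left(\left(-14\right) 60 + 73\right) + \left(-8 - 63\right) \left(-20\right)\right) = 4 \left(\left(-840 + 73\right) - -1420\right) = 4 \left(-767 + 1420\right) = 4 \cdot 653 = 2612$)
$t{\left(24 \right)} + V = \left(81 + 24\right) + 2612 = 105 + 2612 = 2717$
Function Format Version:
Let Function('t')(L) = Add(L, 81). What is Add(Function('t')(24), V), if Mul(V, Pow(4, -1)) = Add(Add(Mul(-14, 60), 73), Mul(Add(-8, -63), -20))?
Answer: 2717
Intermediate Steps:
Function('t')(L) = Add(81, L)
V = 2612 (V = Mul(4, Add(Add(Mul(-14, 60), 73), Mul(Add(-8, -63), -20))) = Mul(4, Add(Add(-840, 73), Mul(-71, -20))) = Mul(4, Add(-767, 1420)) = Mul(4, 653) = 2612)
Add(Function('t')(24), V) = Add(Add(81, 24), 2612) = Add(105, 2612) = 2717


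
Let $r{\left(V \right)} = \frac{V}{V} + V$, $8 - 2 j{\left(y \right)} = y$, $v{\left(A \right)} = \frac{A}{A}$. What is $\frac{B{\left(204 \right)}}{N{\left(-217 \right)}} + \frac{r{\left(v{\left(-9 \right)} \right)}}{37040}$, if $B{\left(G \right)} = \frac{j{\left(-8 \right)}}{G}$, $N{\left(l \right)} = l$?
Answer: $- \frac{25973}{204960840} \approx -0.00012672$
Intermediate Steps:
$v{\left(A \right)} = 1$
$j{\left(y \right)} = 4 - \frac{y}{2}$
$r{\left(V \right)} = 1 + V$
$B{\left(G \right)} = \frac{8}{G}$ ($B{\left(G \right)} = \frac{4 - -4}{G} = \frac{4 + 4}{G} = \frac{8}{G}$)
$\frac{B{\left(204 \right)}}{N{\left(-217 \right)}} + \frac{r{\left(v{\left(-9 \right)} \right)}}{37040} = \frac{8 \cdot \frac{1}{204}}{-217} + \frac{1 + 1}{37040} = 8 \cdot \frac{1}{204} \left(- \frac{1}{217}\right) + 2 \cdot \frac{1}{37040} = \frac{2}{51} \left(- \frac{1}{217}\right) + \frac{1}{18520} = - \frac{2}{11067} + \frac{1}{18520} = - \frac{25973}{204960840}$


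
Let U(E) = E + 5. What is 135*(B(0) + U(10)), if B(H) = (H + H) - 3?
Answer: 1620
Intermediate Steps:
U(E) = 5 + E
B(H) = -3 + 2*H (B(H) = 2*H - 3 = -3 + 2*H)
135*(B(0) + U(10)) = 135*((-3 + 2*0) + (5 + 10)) = 135*((-3 + 0) + 15) = 135*(-3 + 15) = 135*12 = 1620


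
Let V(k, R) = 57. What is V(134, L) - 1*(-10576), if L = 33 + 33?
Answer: 10633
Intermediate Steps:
L = 66
V(134, L) - 1*(-10576) = 57 - 1*(-10576) = 57 + 10576 = 10633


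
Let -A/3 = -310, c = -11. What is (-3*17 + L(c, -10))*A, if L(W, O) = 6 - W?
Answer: -31620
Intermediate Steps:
A = 930 (A = -3*(-310) = 930)
(-3*17 + L(c, -10))*A = (-3*17 + (6 - 1*(-11)))*930 = (-51 + (6 + 11))*930 = (-51 + 17)*930 = -34*930 = -31620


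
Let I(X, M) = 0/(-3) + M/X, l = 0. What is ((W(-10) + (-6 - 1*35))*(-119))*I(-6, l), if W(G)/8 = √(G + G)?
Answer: 0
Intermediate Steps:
I(X, M) = M/X (I(X, M) = 0*(-⅓) + M/X = 0 + M/X = M/X)
W(G) = 8*√2*√G (W(G) = 8*√(G + G) = 8*√(2*G) = 8*(√2*√G) = 8*√2*√G)
((W(-10) + (-6 - 1*35))*(-119))*I(-6, l) = ((8*√2*√(-10) + (-6 - 1*35))*(-119))*(0/(-6)) = ((8*√2*(I*√10) + (-6 - 35))*(-119))*(0*(-⅙)) = ((16*I*√5 - 41)*(-119))*0 = ((-41 + 16*I*√5)*(-119))*0 = (4879 - 1904*I*√5)*0 = 0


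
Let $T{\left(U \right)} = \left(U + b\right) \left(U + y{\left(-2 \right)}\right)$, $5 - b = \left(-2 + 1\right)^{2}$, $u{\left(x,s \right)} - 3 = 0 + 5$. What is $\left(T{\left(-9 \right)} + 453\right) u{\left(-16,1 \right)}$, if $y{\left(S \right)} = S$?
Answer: $4064$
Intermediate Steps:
$u{\left(x,s \right)} = 8$ ($u{\left(x,s \right)} = 3 + \left(0 + 5\right) = 3 + 5 = 8$)
$b = 4$ ($b = 5 - \left(-2 + 1\right)^{2} = 5 - \left(-1\right)^{2} = 5 - 1 = 4$)
$T{\left(U \right)} = \left(-2 + U\right) \left(4 + U\right)$ ($T{\left(U \right)} = \left(U + 4\right) \left(U - 2\right) = \left(4 + U\right) \left(-2 + U\right) = \left(-2 + U\right) \left(4 + U\right)$)
$\left(T{\left(-9 \right)} + 453\right) u{\left(-16,1 \right)} = \left(\left(-8 + \left(-9\right)^{2} + 2 \left(-9\right)\right) + 453\right) 8 = \left(\left(-8 + 81 - 18\right) + 453\right) 8 = \left(55 + 453\right) 8 = 508 \cdot 8 = 4064$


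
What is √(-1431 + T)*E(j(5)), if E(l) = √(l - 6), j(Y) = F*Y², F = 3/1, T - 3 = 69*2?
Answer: 3*I*√9890 ≈ 298.35*I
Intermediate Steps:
T = 141 (T = 3 + 69*2 = 3 + 138 = 141)
F = 3 (F = 3*1 = 3)
j(Y) = 3*Y²
E(l) = √(-6 + l)
√(-1431 + T)*E(j(5)) = √(-1431 + 141)*√(-6 + 3*5²) = √(-1290)*√(-6 + 3*25) = (I*√1290)*√(-6 + 75) = (I*√1290)*√69 = 3*I*√9890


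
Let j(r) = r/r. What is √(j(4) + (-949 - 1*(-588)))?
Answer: 6*I*√10 ≈ 18.974*I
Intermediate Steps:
j(r) = 1
√(j(4) + (-949 - 1*(-588))) = √(1 + (-949 - 1*(-588))) = √(1 + (-949 + 588)) = √(1 - 361) = √(-360) = 6*I*√10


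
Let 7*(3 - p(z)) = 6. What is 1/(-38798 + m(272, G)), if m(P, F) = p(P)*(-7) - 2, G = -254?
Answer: -1/38815 ≈ -2.5763e-5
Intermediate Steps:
p(z) = 15/7 (p(z) = 3 - ⅐*6 = 3 - 6/7 = 15/7)
m(P, F) = -17 (m(P, F) = (15/7)*(-7) - 2 = -15 - 2 = -17)
1/(-38798 + m(272, G)) = 1/(-38798 - 17) = 1/(-38815) = -1/38815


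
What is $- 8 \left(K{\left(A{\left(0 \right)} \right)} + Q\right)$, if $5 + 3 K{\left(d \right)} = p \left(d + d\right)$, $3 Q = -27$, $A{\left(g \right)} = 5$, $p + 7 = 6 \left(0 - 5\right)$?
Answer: $1072$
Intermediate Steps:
$p = -37$ ($p = -7 + 6 \left(0 - 5\right) = -7 + 6 \left(-5\right) = -7 - 30 = -37$)
$Q = -9$ ($Q = \frac{1}{3} \left(-27\right) = -9$)
$K{\left(d \right)} = - \frac{5}{3} - \frac{74 d}{3}$ ($K{\left(d \right)} = - \frac{5}{3} + \frac{\left(-37\right) \left(d + d\right)}{3} = - \frac{5}{3} + \frac{\left(-37\right) 2 d}{3} = - \frac{5}{3} + \frac{\left(-74\right) d}{3} = - \frac{5}{3} - \frac{74 d}{3}$)
$- 8 \left(K{\left(A{\left(0 \right)} \right)} + Q\right) = - 8 \left(\left(- \frac{5}{3} - \frac{370}{3}\right) - 9\right) = - 8 \left(-125 - 9\right) = \left(-8\right) \left(-134\right) = 1072$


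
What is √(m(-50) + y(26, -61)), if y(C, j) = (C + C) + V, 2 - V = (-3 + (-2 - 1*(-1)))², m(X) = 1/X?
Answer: 3*√422/10 ≈ 6.1628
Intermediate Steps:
V = -14 (V = 2 - (-3 + (-2 - 1*(-1)))² = 2 - (-3 + (-2 + 1))² = 2 - (-3 - 1)² = 2 - 1*(-4)² = 2 - 1*16 = 2 - 16 = -14)
y(C, j) = -14 + 2*C (y(C, j) = (C + C) - 14 = 2*C - 14 = -14 + 2*C)
√(m(-50) + y(26, -61)) = √(1/(-50) + (-14 + 2*26)) = √(-1/50 + (-14 + 52)) = √(-1/50 + 38) = √(1899/50) = 3*√422/10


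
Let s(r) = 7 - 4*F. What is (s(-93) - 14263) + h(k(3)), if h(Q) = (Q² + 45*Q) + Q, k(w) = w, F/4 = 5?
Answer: -14189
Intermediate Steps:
F = 20 (F = 4*5 = 20)
h(Q) = Q² + 46*Q
s(r) = -73 (s(r) = 7 - 4*20 = 7 - 80 = -73)
(s(-93) - 14263) + h(k(3)) = (-73 - 14263) + 3*(46 + 3) = -14336 + 3*49 = -14336 + 147 = -14189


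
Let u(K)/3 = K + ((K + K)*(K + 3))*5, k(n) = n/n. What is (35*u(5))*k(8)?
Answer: 42525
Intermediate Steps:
k(n) = 1
u(K) = 3*K + 30*K*(3 + K) (u(K) = 3*(K + ((K + K)*(K + 3))*5) = 3*(K + ((2*K)*(3 + K))*5) = 3*(K + (2*K*(3 + K))*5) = 3*(K + 10*K*(3 + K)) = 3*K + 30*K*(3 + K))
(35*u(5))*k(8) = (35*(3*5*(31 + 10*5)))*1 = (35*(3*5*(31 + 50)))*1 = (35*(3*5*81))*1 = (35*1215)*1 = 42525*1 = 42525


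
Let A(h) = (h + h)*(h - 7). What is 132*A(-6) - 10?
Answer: 20582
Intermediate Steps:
A(h) = 2*h*(-7 + h) (A(h) = (2*h)*(-7 + h) = 2*h*(-7 + h))
132*A(-6) - 10 = 132*(2*(-6)*(-7 - 6)) - 10 = 132*(2*(-6)*(-13)) - 10 = 132*156 - 10 = 20592 - 10 = 20582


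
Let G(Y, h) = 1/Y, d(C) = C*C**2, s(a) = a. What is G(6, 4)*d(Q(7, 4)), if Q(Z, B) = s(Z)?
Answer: 343/6 ≈ 57.167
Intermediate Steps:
Q(Z, B) = Z
d(C) = C**3
G(6, 4)*d(Q(7, 4)) = 7**3/6 = (1/6)*343 = 343/6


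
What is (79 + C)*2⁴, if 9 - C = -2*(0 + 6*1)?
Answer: 1600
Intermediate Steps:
C = 21 (C = 9 - (-2)*(0 + 6*1) = 9 - (-2)*(0 + 6) = 9 - (-2)*6 = 9 - 1*(-12) = 9 + 12 = 21)
(79 + C)*2⁴ = (79 + 21)*2⁴ = 100*16 = 1600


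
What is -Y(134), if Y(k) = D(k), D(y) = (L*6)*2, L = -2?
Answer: 24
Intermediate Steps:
D(y) = -24 (D(y) = -2*6*2 = -12*2 = -24)
Y(k) = -24
-Y(134) = -1*(-24) = 24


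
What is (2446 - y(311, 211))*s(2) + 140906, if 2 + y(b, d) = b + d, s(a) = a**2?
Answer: 148610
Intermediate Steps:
y(b, d) = -2 + b + d (y(b, d) = -2 + (b + d) = -2 + b + d)
(2446 - y(311, 211))*s(2) + 140906 = (2446 - (-2 + 311 + 211))*2**2 + 140906 = (2446 - 1*520)*4 + 140906 = (2446 - 520)*4 + 140906 = 1926*4 + 140906 = 7704 + 140906 = 148610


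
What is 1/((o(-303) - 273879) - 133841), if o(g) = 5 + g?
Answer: -1/408018 ≈ -2.4509e-6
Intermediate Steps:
1/((o(-303) - 273879) - 133841) = 1/(((5 - 303) - 273879) - 133841) = 1/((-298 - 273879) - 133841) = 1/(-274177 - 133841) = 1/(-408018) = -1/408018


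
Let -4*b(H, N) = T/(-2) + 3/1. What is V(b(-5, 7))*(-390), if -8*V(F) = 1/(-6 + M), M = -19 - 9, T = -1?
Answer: -195/136 ≈ -1.4338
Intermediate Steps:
M = -28
b(H, N) = -7/8 (b(H, N) = -(-1/(-2) + 3/1)/4 = -(-1*(-½) + 3*1)/4 = -(½ + 3)/4 = -¼*7/2 = -7/8)
V(F) = 1/272 (V(F) = -1/(8*(-6 - 28)) = -⅛/(-34) = -⅛*(-1/34) = 1/272)
V(b(-5, 7))*(-390) = (1/272)*(-390) = -195/136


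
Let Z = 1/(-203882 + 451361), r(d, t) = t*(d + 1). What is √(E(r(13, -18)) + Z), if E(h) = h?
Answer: I*√15433955323653/247479 ≈ 15.875*I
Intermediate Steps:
r(d, t) = t*(1 + d)
Z = 1/247479 ≈ 4.0407e-6
√(E(r(13, -18)) + Z) = √(-18*(1 + 13) + 1/247479) = √(-18*14 + 1/247479) = √(-252 + 1/247479) = √(-62364707/247479) = I*√15433955323653/247479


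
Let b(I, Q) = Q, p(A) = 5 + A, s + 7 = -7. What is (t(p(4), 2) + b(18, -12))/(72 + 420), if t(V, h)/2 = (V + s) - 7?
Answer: -3/41 ≈ -0.073171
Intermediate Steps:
s = -14 (s = -7 - 7 = -14)
t(V, h) = -42 + 2*V (t(V, h) = 2*((V - 14) - 7) = 2*((-14 + V) - 7) = 2*(-21 + V) = -42 + 2*V)
(t(p(4), 2) + b(18, -12))/(72 + 420) = ((-42 + 2*(5 + 4)) - 12)/(72 + 420) = ((-42 + 2*9) - 12)/492 = ((-42 + 18) - 12)*(1/492) = (-24 - 12)*(1/492) = -36*1/492 = -3/41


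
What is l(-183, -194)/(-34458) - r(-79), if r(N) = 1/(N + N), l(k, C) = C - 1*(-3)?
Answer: 16159/1361091 ≈ 0.011872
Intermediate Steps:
l(k, C) = 3 + C (l(k, C) = C + 3 = 3 + C)
r(N) = 1/(2*N)
l(-183, -194)/(-34458) - r(-79) = (3 - 194)/(-34458) - 1/(2*(-79)) = -191*(-1/34458) - (-1)/(2*79) = 191/34458 - 1*(-1/158) = 191/34458 + 1/158 = 16159/1361091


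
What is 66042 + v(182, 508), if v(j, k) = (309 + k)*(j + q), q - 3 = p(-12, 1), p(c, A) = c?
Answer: 207383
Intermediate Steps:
q = -9 (q = 3 - 12 = -9)
v(j, k) = (-9 + j)*(309 + k) (v(j, k) = (309 + k)*(j - 9) = (309 + k)*(-9 + j) = (-9 + j)*(309 + k))
66042 + v(182, 508) = 66042 + (-2781 - 9*508 + 309*182 + 182*508) = 66042 + (-2781 - 4572 + 56238 + 92456) = 66042 + 141341 = 207383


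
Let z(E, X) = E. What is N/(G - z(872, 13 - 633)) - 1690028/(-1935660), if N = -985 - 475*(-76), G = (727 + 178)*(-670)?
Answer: 239562870329/293843834130 ≈ 0.81527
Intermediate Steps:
G = -606350 (G = 905*(-670) = -606350)
N = 35115 (N = -985 + 36100 = 35115)
N/(G - z(872, 13 - 633)) - 1690028/(-1935660) = 35115/(-606350 - 1*872) - 1690028/(-1935660) = 35115/(-606350 - 872) - 1690028*(-1/1935660) = 35115/(-607222) + 422507/483915 = 35115*(-1/607222) + 422507/483915 = -35115/607222 + 422507/483915 = 239562870329/293843834130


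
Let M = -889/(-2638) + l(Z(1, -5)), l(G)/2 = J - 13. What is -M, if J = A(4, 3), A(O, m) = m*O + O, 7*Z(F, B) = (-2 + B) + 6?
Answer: -16717/2638 ≈ -6.3370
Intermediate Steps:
Z(F, B) = 4/7 + B/7 (Z(F, B) = ((-2 + B) + 6)/7 = (4 + B)/7 = 4/7 + B/7)
A(O, m) = O + O*m (A(O, m) = O*m + O = O + O*m)
J = 16 (J = 4*(1 + 3) = 4*4 = 16)
l(G) = 6 (l(G) = 2*(16 - 13) = 2*3 = 6)
M = 16717/2638 (M = -889/(-2638) + 6 = -889*(-1/2638) + 6 = 889/2638 + 6 = 16717/2638 ≈ 6.3370)
-M = -1*16717/2638 = -16717/2638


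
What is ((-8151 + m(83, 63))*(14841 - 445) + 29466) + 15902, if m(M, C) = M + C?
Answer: -115194612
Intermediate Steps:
m(M, C) = C + M
((-8151 + m(83, 63))*(14841 - 445) + 29466) + 15902 = ((-8151 + (63 + 83))*(14841 - 445) + 29466) + 15902 = ((-8151 + 146)*14396 + 29466) + 15902 = (-8005*14396 + 29466) + 15902 = (-115239980 + 29466) + 15902 = -115210514 + 15902 = -115194612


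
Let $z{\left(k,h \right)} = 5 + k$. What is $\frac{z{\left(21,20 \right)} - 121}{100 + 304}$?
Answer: $- \frac{95}{404} \approx -0.23515$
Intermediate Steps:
$\frac{z{\left(21,20 \right)} - 121}{100 + 304} = \frac{\left(5 + 21\right) - 121}{100 + 304} = \frac{26 - 121}{404} = \left(-95\right) \frac{1}{404} = - \frac{95}{404}$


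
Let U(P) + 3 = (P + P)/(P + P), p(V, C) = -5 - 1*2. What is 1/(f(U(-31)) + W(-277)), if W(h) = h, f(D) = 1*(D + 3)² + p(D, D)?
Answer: -1/283 ≈ -0.0035336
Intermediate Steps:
p(V, C) = -7 (p(V, C) = -5 - 2 = -7)
U(P) = -2 (U(P) = -3 + (P + P)/(P + P) = -3 + (2*P)/((2*P)) = -3 + (2*P)*(1/(2*P)) = -3 + 1 = -2)
f(D) = -7 + (3 + D)² (f(D) = 1*(D + 3)² - 7 = 1*(3 + D)² - 7 = (3 + D)² - 7 = -7 + (3 + D)²)
1/(f(U(-31)) + W(-277)) = 1/((-7 + (3 - 2)²) - 277) = 1/((-7 + 1²) - 277) = 1/((-7 + 1) - 277) = 1/(-6 - 277) = 1/(-283) = -1/283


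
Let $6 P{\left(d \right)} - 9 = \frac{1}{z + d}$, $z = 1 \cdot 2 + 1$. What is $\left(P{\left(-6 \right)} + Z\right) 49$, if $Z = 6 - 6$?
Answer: $\frac{637}{9} \approx 70.778$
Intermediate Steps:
$z = 3$ ($z = 2 + 1 = 3$)
$Z = 0$ ($Z = 6 - 6 = 0$)
$P{\left(d \right)} = \frac{3}{2} + \frac{1}{6 \left(3 + d\right)}$
$\left(P{\left(-6 \right)} + Z\right) 49 = \left(\frac{28 + 9 \left(-6\right)}{6 \left(3 - 6\right)} + 0\right) 49 = \left(\frac{28 - 54}{6 \left(-3\right)} + 0\right) 49 = \left(\frac{1}{6} \left(- \frac{1}{3}\right) \left(-26\right) + 0\right) 49 = \left(\frac{13}{9} + 0\right) 49 = \frac{13}{9} \cdot 49 = \frac{637}{9}$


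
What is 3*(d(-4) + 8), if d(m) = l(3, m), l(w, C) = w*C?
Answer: -12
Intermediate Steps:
l(w, C) = C*w
d(m) = 3*m (d(m) = m*3 = 3*m)
3*(d(-4) + 8) = 3*(3*(-4) + 8) = 3*(-12 + 8) = 3*(-4) = -12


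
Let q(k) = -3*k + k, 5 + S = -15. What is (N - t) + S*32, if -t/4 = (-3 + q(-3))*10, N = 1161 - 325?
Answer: 316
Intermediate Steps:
N = 836
S = -20 (S = -5 - 15 = -20)
q(k) = -2*k
t = -120 (t = -4*(-3 - 2*(-3))*10 = -4*(-3 + 6)*10 = -12*10 = -4*30 = -120)
(N - t) + S*32 = (836 - 1*(-120)) - 20*32 = (836 + 120) - 640 = 956 - 640 = 316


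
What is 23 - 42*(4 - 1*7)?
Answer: 149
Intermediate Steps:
23 - 42*(4 - 1*7) = 23 - 42*(4 - 7) = 23 - 42*(-3) = 23 + 126 = 149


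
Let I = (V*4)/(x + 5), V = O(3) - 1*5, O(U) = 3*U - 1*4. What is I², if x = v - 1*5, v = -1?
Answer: 0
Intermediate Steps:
x = -6 (x = -1 - 1*5 = -1 - 5 = -6)
O(U) = -4 + 3*U (O(U) = 3*U - 4 = -4 + 3*U)
V = 0 (V = (-4 + 3*3) - 1*5 = (-4 + 9) - 5 = 5 - 5 = 0)
I = 0 (I = (0*4)/(-6 + 5) = 0/(-1) = 0*(-1) = 0)
I² = 0² = 0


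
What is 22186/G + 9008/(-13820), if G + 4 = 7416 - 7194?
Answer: 38080847/376595 ≈ 101.12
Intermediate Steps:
G = 218 (G = -4 + (7416 - 7194) = -4 + 222 = 218)
22186/G + 9008/(-13820) = 22186/218 + 9008/(-13820) = 22186*(1/218) + 9008*(-1/13820) = 11093/109 - 2252/3455 = 38080847/376595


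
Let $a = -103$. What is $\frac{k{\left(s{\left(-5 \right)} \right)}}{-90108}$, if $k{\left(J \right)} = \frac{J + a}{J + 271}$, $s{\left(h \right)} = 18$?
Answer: $\frac{5}{1531836} \approx 3.2641 \cdot 10^{-6}$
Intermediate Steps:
$k{\left(J \right)} = \frac{-103 + J}{271 + J}$ ($k{\left(J \right)} = \frac{J - 103}{J + 271} = \frac{-103 + J}{271 + J}$)
$\frac{k{\left(s{\left(-5 \right)} \right)}}{-90108} = \frac{\frac{1}{271 + 18} \left(-103 + 18\right)}{-90108} = \frac{1}{289} \left(-85\right) \left(- \frac{1}{90108}\right) = \left(- \frac{5}{17}\right) \left(- \frac{1}{90108}\right) = \frac{5}{1531836}$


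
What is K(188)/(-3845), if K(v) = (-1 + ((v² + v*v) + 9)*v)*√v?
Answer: -5316414*√47/769 ≈ -47396.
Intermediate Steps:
K(v) = √v*(-1 + v*(9 + 2*v²)) (K(v) = (-1 + ((v² + v²) + 9)*v)*√v = (-1 + (2*v² + 9)*v)*√v = (-1 + (9 + 2*v²)*v)*√v = (-1 + v*(9 + 2*v²))*√v = √v*(-1 + v*(9 + 2*v²)))
K(188)/(-3845) = (√188*(-1 + 2*188³ + 9*188))/(-3845) = ((2*√47)*(-1 + 2*6644672 + 1692))*(-1/3845) = ((2*√47)*(-1 + 13289344 + 1692))*(-1/3845) = ((2*√47)*13291035)*(-1/3845) = (26582070*√47)*(-1/3845) = -5316414*√47/769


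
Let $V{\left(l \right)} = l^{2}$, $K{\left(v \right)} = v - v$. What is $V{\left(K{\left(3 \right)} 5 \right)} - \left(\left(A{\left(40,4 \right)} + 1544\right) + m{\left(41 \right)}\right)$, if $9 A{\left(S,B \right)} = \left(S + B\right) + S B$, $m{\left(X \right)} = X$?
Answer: $- \frac{4823}{3} \approx -1607.7$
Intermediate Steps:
$K{\left(v \right)} = 0$
$A{\left(S,B \right)} = \frac{B}{9} + \frac{S}{9} + \frac{B S}{9}$ ($A{\left(S,B \right)} = \frac{\left(S + B\right) + S B}{9} = \frac{\left(B + S\right) + B S}{9} = \frac{B + S + B S}{9} = \frac{B}{9} + \frac{S}{9} + \frac{B S}{9}$)
$V{\left(K{\left(3 \right)} 5 \right)} - \left(\left(A{\left(40,4 \right)} + 1544\right) + m{\left(41 \right)}\right) = \left(0 \cdot 5\right)^{2} - \left(\left(\left(\frac{1}{9} \cdot 4 + \frac{1}{9} \cdot 40 + \frac{1}{9} \cdot 4 \cdot 40\right) + 1544\right) + 41\right) = 0^{2} - \left(\left(\left(\frac{4}{9} + \frac{40}{9} + \frac{160}{9}\right) + 1544\right) + 41\right) = 0 - \left(\left(\frac{68}{3} + 1544\right) + 41\right) = 0 - \left(\frac{4700}{3} + 41\right) = 0 - \frac{4823}{3} = - \frac{4823}{3}$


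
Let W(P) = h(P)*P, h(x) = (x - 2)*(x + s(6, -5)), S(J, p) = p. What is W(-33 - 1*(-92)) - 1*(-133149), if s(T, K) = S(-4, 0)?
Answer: 331566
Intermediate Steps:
s(T, K) = 0
h(x) = x*(-2 + x) (h(x) = (x - 2)*(x + 0) = (-2 + x)*x = x*(-2 + x))
W(P) = P²*(-2 + P) (W(P) = (P*(-2 + P))*P = P²*(-2 + P))
W(-33 - 1*(-92)) - 1*(-133149) = (-33 - 1*(-92))²*(-2 + (-33 - 1*(-92))) - 1*(-133149) = (-33 + 92)²*(-2 + (-33 + 92)) + 133149 = 59²*(-2 + 59) + 133149 = 3481*57 + 133149 = 198417 + 133149 = 331566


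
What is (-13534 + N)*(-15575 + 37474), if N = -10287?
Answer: -521656079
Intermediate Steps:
(-13534 + N)*(-15575 + 37474) = (-13534 - 10287)*(-15575 + 37474) = -23821*21899 = -521656079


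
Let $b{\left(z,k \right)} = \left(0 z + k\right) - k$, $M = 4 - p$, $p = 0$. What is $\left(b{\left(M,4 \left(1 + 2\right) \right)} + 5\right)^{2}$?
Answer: $25$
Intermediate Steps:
$M = 4$ ($M = 4 - 0 = 4 + 0 = 4$)
$b{\left(z,k \right)} = 0$ ($b{\left(z,k \right)} = \left(0 + k\right) - k = k - k = 0$)
$\left(b{\left(M,4 \left(1 + 2\right) \right)} + 5\right)^{2} = \left(0 + 5\right)^{2} = 5^{2} = 25$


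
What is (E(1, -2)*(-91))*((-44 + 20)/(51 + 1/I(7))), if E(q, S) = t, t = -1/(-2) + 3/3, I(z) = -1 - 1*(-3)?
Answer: 6552/103 ≈ 63.612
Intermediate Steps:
I(z) = 2 (I(z) = -1 + 3 = 2)
t = 3/2 (t = -1*(-½) + 3*(⅓) = ½ + 1 = 3/2 ≈ 1.5000)
E(q, S) = 3/2
(E(1, -2)*(-91))*((-44 + 20)/(51 + 1/I(7))) = ((3/2)*(-91))*((-44 + 20)/(51 + 1/2)) = -(-3276)/(51 + ½) = -(-3276)/103/2 = -(-3276)*2/103 = -273/2*(-48/103) = 6552/103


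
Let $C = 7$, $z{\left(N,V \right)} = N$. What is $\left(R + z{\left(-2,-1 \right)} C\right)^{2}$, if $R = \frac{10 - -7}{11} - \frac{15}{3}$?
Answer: $\frac{36864}{121} \approx 304.66$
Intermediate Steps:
$R = - \frac{38}{11}$ ($R = \left(10 + 7\right) \frac{1}{11} - 5 = 17 \cdot \frac{1}{11} - 5 = \frac{17}{11} - 5 = - \frac{38}{11} \approx -3.4545$)
$\left(R + z{\left(-2,-1 \right)} C\right)^{2} = \left(- \frac{38}{11} - 14\right)^{2} = \left(- \frac{192}{11}\right)^{2} = \frac{36864}{121}$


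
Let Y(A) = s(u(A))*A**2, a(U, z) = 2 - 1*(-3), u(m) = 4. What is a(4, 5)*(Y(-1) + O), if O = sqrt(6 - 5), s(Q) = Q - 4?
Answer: 5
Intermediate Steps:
s(Q) = -4 + Q
a(U, z) = 5 (a(U, z) = 2 + 3 = 5)
O = 1 (O = sqrt(1) = 1)
Y(A) = 0 (Y(A) = (-4 + 4)*A**2 = 0*A**2 = 0)
a(4, 5)*(Y(-1) + O) = 5*(0 + 1) = 5*1 = 5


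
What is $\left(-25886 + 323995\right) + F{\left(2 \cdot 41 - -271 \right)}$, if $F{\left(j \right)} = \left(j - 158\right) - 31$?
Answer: $298273$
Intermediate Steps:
$F{\left(j \right)} = -189 + j$ ($F{\left(j \right)} = \left(-158 + j\right) - 31 = -189 + j$)
$\left(-25886 + 323995\right) + F{\left(2 \cdot 41 - -271 \right)} = \left(-25886 + 323995\right) + \left(-189 + \left(2 \cdot 41 - -271\right)\right) = 298109 + \left(-189 + \left(82 + 271\right)\right) = 298109 + \left(-189 + 353\right) = 298109 + 164 = 298273$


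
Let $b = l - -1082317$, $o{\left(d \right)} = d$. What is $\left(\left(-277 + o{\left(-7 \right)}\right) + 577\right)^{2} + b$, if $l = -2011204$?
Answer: $-843038$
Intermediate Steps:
$b = -928887$ ($b = -2011204 - -1082317 = -2011204 + 1082317 = -928887$)
$\left(\left(-277 + o{\left(-7 \right)}\right) + 577\right)^{2} + b = \left(\left(-277 - 7\right) + 577\right)^{2} - 928887 = \left(-284 + 577\right)^{2} - 928887 = 293^{2} - 928887 = 85849 - 928887 = -843038$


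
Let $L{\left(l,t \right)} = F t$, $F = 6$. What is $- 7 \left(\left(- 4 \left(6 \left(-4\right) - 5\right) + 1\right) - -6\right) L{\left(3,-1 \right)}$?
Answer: $5166$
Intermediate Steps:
$L{\left(l,t \right)} = 6 t$
$- 7 \left(\left(- 4 \left(6 \left(-4\right) - 5\right) + 1\right) - -6\right) L{\left(3,-1 \right)} = - 7 \left(\left(- 4 \left(6 \left(-4\right) - 5\right) + 1\right) - -6\right) 6 \left(-1\right) = - 7 \left(\left(- 4 \left(-24 - 5\right) + 1\right) + 6\right) \left(-6\right) = - 7 \left(\left(\left(-4\right) \left(-29\right) + 1\right) + 6\right) \left(-6\right) = - 7 \left(\left(116 + 1\right) + 6\right) \left(-6\right) = - 7 \left(117 + 6\right) \left(-6\right) = \left(-7\right) 123 \left(-6\right) = \left(-861\right) \left(-6\right) = 5166$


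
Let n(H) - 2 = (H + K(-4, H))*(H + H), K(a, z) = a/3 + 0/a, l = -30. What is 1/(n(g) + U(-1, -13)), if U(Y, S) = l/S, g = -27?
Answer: 13/19946 ≈ 0.00065176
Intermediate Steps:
U(Y, S) = -30/S
K(a, z) = a/3 (K(a, z) = a*(⅓) + 0 = a/3 + 0 = a/3)
n(H) = 2 + 2*H*(-4/3 + H) (n(H) = 2 + (H + (⅓)*(-4))*(H + H) = 2 + (H - 4/3)*(2*H) = 2 + (-4/3 + H)*(2*H) = 2 + 2*H*(-4/3 + H))
1/(n(g) + U(-1, -13)) = 1/((2 + 2*(-27)² - 8/3*(-27)) - 30/(-13)) = 1/((2 + 2*729 + 72) - 30*(-1/13)) = 1/((2 + 1458 + 72) + 30/13) = 1/(1532 + 30/13) = 1/(19946/13) = 13/19946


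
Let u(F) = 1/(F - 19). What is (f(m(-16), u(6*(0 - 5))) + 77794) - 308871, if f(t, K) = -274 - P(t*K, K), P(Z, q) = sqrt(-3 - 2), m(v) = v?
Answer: -231351 - I*sqrt(5) ≈ -2.3135e+5 - 2.2361*I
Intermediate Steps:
u(F) = 1/(-19 + F)
P(Z, q) = I*sqrt(5) (P(Z, q) = sqrt(-5) = I*sqrt(5))
f(t, K) = -274 - I*sqrt(5)
(f(m(-16), u(6*(0 - 5))) + 77794) - 308871 = ((-274 - I*sqrt(5)) + 77794) - 308871 = (77520 - I*sqrt(5)) - 308871 = -231351 - I*sqrt(5)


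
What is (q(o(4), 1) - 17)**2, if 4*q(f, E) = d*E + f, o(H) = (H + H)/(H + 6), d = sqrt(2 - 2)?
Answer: 7056/25 ≈ 282.24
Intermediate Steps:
d = 0 (d = sqrt(0) = 0)
o(H) = 2*H/(6 + H) (o(H) = (2*H)/(6 + H) = 2*H/(6 + H))
q(f, E) = f/4 (q(f, E) = (0*E + f)/4 = (0 + f)/4 = f/4)
(q(o(4), 1) - 17)**2 = ((2*4/(6 + 4))/4 - 17)**2 = ((2*4/10)/4 - 17)**2 = ((2*4*(1/10))/4 - 17)**2 = ((1/4)*(4/5) - 17)**2 = (1/5 - 17)**2 = (-84/5)**2 = 7056/25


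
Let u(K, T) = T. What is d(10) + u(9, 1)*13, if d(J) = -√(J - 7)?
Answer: 13 - √3 ≈ 11.268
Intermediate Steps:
d(J) = -√(-7 + J)
d(10) + u(9, 1)*13 = -√(-7 + 10) + 1*13 = -√3 + 13 = 13 - √3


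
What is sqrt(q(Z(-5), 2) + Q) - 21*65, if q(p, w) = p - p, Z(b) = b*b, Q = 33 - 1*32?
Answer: -1364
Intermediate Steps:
Q = 1 (Q = 33 - 32 = 1)
Z(b) = b**2
q(p, w) = 0
sqrt(q(Z(-5), 2) + Q) - 21*65 = sqrt(0 + 1) - 21*65 = sqrt(1) - 1365 = 1 - 1365 = -1364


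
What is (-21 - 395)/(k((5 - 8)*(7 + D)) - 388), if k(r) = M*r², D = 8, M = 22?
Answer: -208/22081 ≈ -0.0094199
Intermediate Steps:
k(r) = 22*r²
(-21 - 395)/(k((5 - 8)*(7 + D)) - 388) = (-21 - 395)/(22*((5 - 8)*(7 + 8))² - 388) = -416/(22*(-3*15)² - 388) = -416/(22*(-45)² - 388) = -416/(22*2025 - 388) = -416/(44550 - 388) = -416/44162 = -416*1/44162 = -208/22081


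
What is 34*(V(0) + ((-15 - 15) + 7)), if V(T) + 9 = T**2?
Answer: -1088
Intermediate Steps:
V(T) = -9 + T**2
34*(V(0) + ((-15 - 15) + 7)) = 34*((-9 + 0**2) + ((-15 - 15) + 7)) = 34*((-9 + 0) + (-30 + 7)) = 34*(-9 - 23) = 34*(-32) = -1088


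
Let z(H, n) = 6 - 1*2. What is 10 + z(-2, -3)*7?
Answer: 38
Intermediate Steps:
z(H, n) = 4 (z(H, n) = 6 - 2 = 4)
10 + z(-2, -3)*7 = 10 + 4*7 = 10 + 28 = 38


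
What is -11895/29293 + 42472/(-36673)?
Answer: -1680357631/1074262189 ≈ -1.5642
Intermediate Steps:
-11895/29293 + 42472/(-36673) = -11895*1/29293 + 42472*(-1/36673) = -11895/29293 - 42472/36673 = -1680357631/1074262189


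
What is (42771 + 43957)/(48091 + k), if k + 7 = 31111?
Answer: 86728/79195 ≈ 1.0951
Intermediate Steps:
k = 31104 (k = -7 + 31111 = 31104)
(42771 + 43957)/(48091 + k) = (42771 + 43957)/(48091 + 31104) = 86728/79195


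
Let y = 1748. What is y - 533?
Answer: 1215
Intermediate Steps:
y - 533 = 1748 - 533 = 1215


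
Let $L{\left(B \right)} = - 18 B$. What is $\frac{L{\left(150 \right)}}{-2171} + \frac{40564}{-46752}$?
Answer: $\frac{9541489}{25374648} \approx 0.37602$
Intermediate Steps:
$\frac{L{\left(150 \right)}}{-2171} + \frac{40564}{-46752} = \frac{\left(-18\right) 150}{-2171} + \frac{40564}{-46752} = \left(-2700\right) \left(- \frac{1}{2171}\right) + 40564 \left(- \frac{1}{46752}\right) = \frac{2700}{2171} - \frac{10141}{11688} = \frac{9541489}{25374648}$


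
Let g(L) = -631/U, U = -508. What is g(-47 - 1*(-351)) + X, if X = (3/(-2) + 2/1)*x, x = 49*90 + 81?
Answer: 1141345/508 ≈ 2246.7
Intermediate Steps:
x = 4491 (x = 4410 + 81 = 4491)
g(L) = 631/508 (g(L) = -631/(-508) = -631*(-1/508) = 631/508)
X = 4491/2 (X = (3/(-2) + 2/1)*4491 = (3*(-½) + 2*1)*4491 = (-3/2 + 2)*4491 = (½)*4491 = 4491/2 ≈ 2245.5)
g(-47 - 1*(-351)) + X = 631/508 + 4491/2 = 1141345/508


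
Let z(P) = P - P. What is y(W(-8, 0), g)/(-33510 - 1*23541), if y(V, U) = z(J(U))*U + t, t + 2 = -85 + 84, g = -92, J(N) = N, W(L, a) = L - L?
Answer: 1/19017 ≈ 5.2585e-5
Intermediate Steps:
W(L, a) = 0
z(P) = 0
t = -3 (t = -2 + (-85 + 84) = -2 - 1 = -3)
y(V, U) = -3 (y(V, U) = 0*U - 3 = 0 - 3 = -3)
y(W(-8, 0), g)/(-33510 - 1*23541) = -3/(-33510 - 1*23541) = -3/(-33510 - 23541) = -3/(-57051) = -3*(-1/57051) = 1/19017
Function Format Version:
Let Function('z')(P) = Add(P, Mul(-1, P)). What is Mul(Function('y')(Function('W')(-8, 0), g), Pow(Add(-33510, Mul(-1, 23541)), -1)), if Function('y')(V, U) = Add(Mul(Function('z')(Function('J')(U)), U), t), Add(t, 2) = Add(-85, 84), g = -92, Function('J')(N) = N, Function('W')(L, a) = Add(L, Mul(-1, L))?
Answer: Rational(1, 19017) ≈ 5.2585e-5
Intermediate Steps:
Function('W')(L, a) = 0
Function('z')(P) = 0
t = -3 (t = Add(-2, Add(-85, 84)) = Add(-2, -1) = -3)
Function('y')(V, U) = -3 (Function('y')(V, U) = Add(Mul(0, U), -3) = Add(0, -3) = -3)
Mul(Function('y')(Function('W')(-8, 0), g), Pow(Add(-33510, Mul(-1, 23541)), -1)) = Mul(-3, Pow(Add(-33510, Mul(-1, 23541)), -1)) = Mul(-3, Pow(Add(-33510, -23541), -1)) = Mul(-3, Pow(-57051, -1)) = Mul(-3, Rational(-1, 57051)) = Rational(1, 19017)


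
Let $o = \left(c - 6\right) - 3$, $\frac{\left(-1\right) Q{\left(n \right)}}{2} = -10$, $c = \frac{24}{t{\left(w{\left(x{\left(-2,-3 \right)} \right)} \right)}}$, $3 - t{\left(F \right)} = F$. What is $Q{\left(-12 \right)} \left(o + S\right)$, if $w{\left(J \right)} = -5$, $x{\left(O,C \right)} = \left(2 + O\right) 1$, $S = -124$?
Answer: $-2600$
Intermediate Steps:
$x{\left(O,C \right)} = 2 + O$
$t{\left(F \right)} = 3 - F$
$c = 3$ ($c = \frac{24}{3 - -5} = \frac{24}{3 + 5} = \frac{24}{8} = 24 \cdot \frac{1}{8} = 3$)
$Q{\left(n \right)} = 20$ ($Q{\left(n \right)} = \left(-2\right) \left(-10\right) = 20$)
$o = -6$ ($o = \left(3 - 6\right) - 3 = -3 - 3 = -6$)
$Q{\left(-12 \right)} \left(o + S\right) = 20 \left(-6 - 124\right) = 20 \left(-130\right) = -2600$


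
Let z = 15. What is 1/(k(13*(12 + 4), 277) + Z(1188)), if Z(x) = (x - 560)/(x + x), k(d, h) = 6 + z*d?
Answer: 594/1857001 ≈ 0.00031987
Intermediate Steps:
k(d, h) = 6 + 15*d
Z(x) = (-560 + x)/(2*x) (Z(x) = (-560 + x)/((2*x)) = (-560 + x)*(1/(2*x)) = (-560 + x)/(2*x))
1/(k(13*(12 + 4), 277) + Z(1188)) = 1/((6 + 15*(13*(12 + 4))) + (1/2)*(-560 + 1188)/1188) = 1/((6 + 15*(13*16)) + (1/2)*(1/1188)*628) = 1/((6 + 15*208) + 157/594) = 1/((6 + 3120) + 157/594) = 1/(3126 + 157/594) = 1/(1857001/594) = 594/1857001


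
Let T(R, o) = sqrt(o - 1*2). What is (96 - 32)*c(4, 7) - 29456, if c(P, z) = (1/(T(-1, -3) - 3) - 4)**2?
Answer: 16*(-5315*sqrt(5) - 3504*I)/(2*I + 3*sqrt(5)) ≈ -28321.0 + 86.157*I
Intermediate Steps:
T(R, o) = sqrt(-2 + o) (T(R, o) = sqrt(o - 2) = sqrt(-2 + o))
c(P, z) = (-4 + 1/(-3 + I*sqrt(5)))**2 (c(P, z) = (1/(sqrt(-2 - 3) - 3) - 4)**2 = (1/(sqrt(-5) - 3) - 4)**2 = (1/(I*sqrt(5) - 3) - 4)**2 = (1/(-3 + I*sqrt(5)) - 4)**2 = (-4 + 1/(-3 + I*sqrt(5)))**2)
(96 - 32)*c(4, 7) - 29456 = (96 - 32)*((89*I + 104*sqrt(5))/(2*(2*I + 3*sqrt(5)))) - 29456 = 64*((89*I + 104*sqrt(5))/(2*(2*I + 3*sqrt(5)))) - 29456 = 32*(89*I + 104*sqrt(5))/(2*I + 3*sqrt(5)) - 29456 = -29456 + 32*(89*I + 104*sqrt(5))/(2*I + 3*sqrt(5))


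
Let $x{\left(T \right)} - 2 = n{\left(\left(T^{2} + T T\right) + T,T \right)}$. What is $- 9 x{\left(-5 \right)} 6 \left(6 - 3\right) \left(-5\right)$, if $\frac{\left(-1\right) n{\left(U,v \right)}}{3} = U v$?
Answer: $548370$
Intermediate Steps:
$n{\left(U,v \right)} = - 3 U v$
$x{\left(T \right)} = 2 - 3 T \left(T + 2 T^{2}\right)$ ($x{\left(T \right)} = 2 - 3 \left(\left(T^{2} + T T\right) + T\right) T = 2 - 3 \left(\left(T^{2} + T^{2}\right) + T\right) T = 2 - 3 \left(2 T^{2} + T\right) T = 2 - 3 \left(T + 2 T^{2}\right) T = 2 - 3 T \left(T + 2 T^{2}\right)$)
$- 9 x{\left(-5 \right)} 6 \left(6 - 3\right) \left(-5\right) = - 9 \left(2 - 6 \left(-5\right)^{3} - 3 \left(-5\right)^{2}\right) 6 \left(6 - 3\right) \left(-5\right) = - 9 \left(2 - -750 - 75\right) 6 \cdot 3 \left(-5\right) = - 9 \left(2 + 750 - 75\right) 18 \left(-5\right) = \left(-9\right) 677 \left(-90\right) = \left(-6093\right) \left(-90\right) = 548370$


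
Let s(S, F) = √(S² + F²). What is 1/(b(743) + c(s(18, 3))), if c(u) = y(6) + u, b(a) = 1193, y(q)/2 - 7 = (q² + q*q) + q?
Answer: 1363/1857436 - 3*√37/1857436 ≈ 0.00072398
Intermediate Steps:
y(q) = 14 + 2*q + 4*q² (y(q) = 14 + 2*((q² + q*q) + q) = 14 + 2*((q² + q²) + q) = 14 + 2*(2*q² + q) = 14 + 2*(q + 2*q²) = 14 + (2*q + 4*q²) = 14 + 2*q + 4*q²)
s(S, F) = √(F² + S²)
c(u) = 170 + u (c(u) = (14 + 2*6 + 4*6²) + u = (14 + 12 + 4*36) + u = (14 + 12 + 144) + u = 170 + u)
1/(b(743) + c(s(18, 3))) = 1/(1193 + (170 + √(3² + 18²))) = 1/(1193 + (170 + √(9 + 324))) = 1/(1193 + (170 + √333)) = 1/(1193 + (170 + 3*√37)) = 1/(1363 + 3*√37)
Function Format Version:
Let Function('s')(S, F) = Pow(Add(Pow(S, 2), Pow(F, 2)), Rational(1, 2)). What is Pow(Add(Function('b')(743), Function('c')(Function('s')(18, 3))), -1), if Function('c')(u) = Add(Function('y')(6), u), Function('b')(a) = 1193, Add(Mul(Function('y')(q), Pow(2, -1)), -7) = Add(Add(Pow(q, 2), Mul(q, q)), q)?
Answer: Add(Rational(1363, 1857436), Mul(Rational(-3, 1857436), Pow(37, Rational(1, 2)))) ≈ 0.00072398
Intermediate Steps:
Function('y')(q) = Add(14, Mul(2, q), Mul(4, Pow(q, 2))) (Function('y')(q) = Add(14, Mul(2, Add(Add(Pow(q, 2), Mul(q, q)), q))) = Add(14, Mul(2, Add(Add(Pow(q, 2), Pow(q, 2)), q))) = Add(14, Mul(2, Add(Mul(2, Pow(q, 2)), q))) = Add(14, Mul(2, Add(q, Mul(2, Pow(q, 2))))) = Add(14, Add(Mul(2, q), Mul(4, Pow(q, 2)))) = Add(14, Mul(2, q), Mul(4, Pow(q, 2))))
Function('s')(S, F) = Pow(Add(Pow(F, 2), Pow(S, 2)), Rational(1, 2))
Function('c')(u) = Add(170, u) (Function('c')(u) = Add(Add(14, Mul(2, 6), Mul(4, Pow(6, 2))), u) = Add(Add(14, 12, Mul(4, 36)), u) = Add(Add(14, 12, 144), u) = Add(170, u))
Pow(Add(Function('b')(743), Function('c')(Function('s')(18, 3))), -1) = Pow(Add(1193, Add(170, Pow(Add(Pow(3, 2), Pow(18, 2)), Rational(1, 2)))), -1) = Pow(Add(1193, Add(170, Pow(Add(9, 324), Rational(1, 2)))), -1) = Pow(Add(1193, Add(170, Pow(333, Rational(1, 2)))), -1) = Pow(Add(1193, Add(170, Mul(3, Pow(37, Rational(1, 2))))), -1) = Pow(Add(1363, Mul(3, Pow(37, Rational(1, 2)))), -1)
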